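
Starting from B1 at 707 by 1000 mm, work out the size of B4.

B2: ⌊1000/2⌋ × 707 = 500 × 707 mm
B3: ⌊707/2⌋ × 500 = 353 × 500 mm
B4: ⌊500/2⌋ × 353 = 250 × 353 mm

250 × 353 mm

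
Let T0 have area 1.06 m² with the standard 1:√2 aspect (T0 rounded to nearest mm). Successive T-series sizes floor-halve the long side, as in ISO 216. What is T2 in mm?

433 × 612 mm

Let T0's short side be w mm. w · w√2 = 1.06 m² = 1,060,000 mm², so w ≈ 865.8 mm and w√2 ≈ 1224.4 mm → T0 = 866 × 1224 mm.
T1: ⌊1224/2⌋ × 866 = 612 × 866 mm
T2: ⌊866/2⌋ × 612 = 433 × 612 mm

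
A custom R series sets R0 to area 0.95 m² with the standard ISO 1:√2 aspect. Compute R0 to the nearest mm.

Let the short side be w mm. Then w · w√2 = 0.95 m² = 950,000 mm².
w² = 950,000/√2, so w ≈ 819.6 mm; long side = w√2 ≈ 1159.1 mm.

820 × 1159 mm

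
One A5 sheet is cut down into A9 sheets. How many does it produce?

A5 = 148 × 210 mm; A9 = 37 × 52 mm.
Each halving step doubles the count; 4 steps from A5 to A9.
2^4 = 16.

16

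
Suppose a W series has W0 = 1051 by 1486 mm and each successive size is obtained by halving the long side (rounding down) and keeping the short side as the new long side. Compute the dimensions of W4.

W1: ⌊1486/2⌋ × 1051 = 743 × 1051 mm
W2: ⌊1051/2⌋ × 743 = 525 × 743 mm
W3: ⌊743/2⌋ × 525 = 371 × 525 mm
W4: ⌊525/2⌋ × 371 = 262 × 371 mm

262 × 371 mm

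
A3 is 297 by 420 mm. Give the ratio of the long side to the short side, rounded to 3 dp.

420 / 297 = 1.414
Matches √2 ≈ 1.414 — the ISO 216 defining ratio.

1.414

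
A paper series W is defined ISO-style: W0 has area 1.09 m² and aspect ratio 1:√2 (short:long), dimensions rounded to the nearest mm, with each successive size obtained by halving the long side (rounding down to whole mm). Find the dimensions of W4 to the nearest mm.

Let W0's short side be w mm. w · w√2 = 1.09 m² = 1,090,000 mm², so w ≈ 877.9 mm and w√2 ≈ 1241.6 mm → W0 = 878 × 1242 mm.
W1: ⌊1242/2⌋ × 878 = 621 × 878 mm
W2: ⌊878/2⌋ × 621 = 439 × 621 mm
W3: ⌊621/2⌋ × 439 = 310 × 439 mm
W4: ⌊439/2⌋ × 310 = 219 × 310 mm

219 × 310 mm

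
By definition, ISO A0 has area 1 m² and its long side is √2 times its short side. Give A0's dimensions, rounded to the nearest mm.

841 × 1189 mm

Let the short side be w mm. Then the long side is w√2 and w · w√2 = 10⁶ mm².
w² = 10⁶/√2, so w = 1000 / 2^(1/4) ≈ 840.9 mm; long side = 1000 · 2^(1/4) ≈ 1189.2 mm.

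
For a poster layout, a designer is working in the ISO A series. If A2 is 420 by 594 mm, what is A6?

A3: ⌊594/2⌋ × 420 = 297 × 420 mm
A4: ⌊420/2⌋ × 297 = 210 × 297 mm
A5: ⌊297/2⌋ × 210 = 148 × 210 mm
A6: ⌊210/2⌋ × 148 = 105 × 148 mm

105 × 148 mm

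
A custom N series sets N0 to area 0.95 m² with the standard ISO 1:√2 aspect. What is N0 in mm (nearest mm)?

Let the short side be w mm. Then w · w√2 = 0.95 m² = 950,000 mm².
w² = 950,000/√2, so w ≈ 819.6 mm; long side = w√2 ≈ 1159.1 mm.

820 × 1159 mm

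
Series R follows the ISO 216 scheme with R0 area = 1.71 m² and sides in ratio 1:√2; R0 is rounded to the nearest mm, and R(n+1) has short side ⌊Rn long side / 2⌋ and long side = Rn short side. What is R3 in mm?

388 × 550 mm

Let R0's short side be w mm. w · w√2 = 1.71 m² = 1,710,000 mm², so w ≈ 1099.6 mm and w√2 ≈ 1555.1 mm → R0 = 1100 × 1555 mm.
R1: ⌊1555/2⌋ × 1100 = 777 × 1100 mm
R2: ⌊1100/2⌋ × 777 = 550 × 777 mm
R3: ⌊777/2⌋ × 550 = 388 × 550 mm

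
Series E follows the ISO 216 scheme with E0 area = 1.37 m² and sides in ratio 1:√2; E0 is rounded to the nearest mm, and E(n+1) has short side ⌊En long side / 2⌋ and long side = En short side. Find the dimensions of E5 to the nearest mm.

174 × 246 mm

Let E0's short side be w mm. w · w√2 = 1.37 m² = 1,370,000 mm², so w ≈ 984.2 mm and w√2 ≈ 1391.9 mm → E0 = 984 × 1392 mm.
E1: ⌊1392/2⌋ × 984 = 696 × 984 mm
E2: ⌊984/2⌋ × 696 = 492 × 696 mm
E3: ⌊696/2⌋ × 492 = 348 × 492 mm
E4: ⌊492/2⌋ × 348 = 246 × 348 mm
E5: ⌊348/2⌋ × 246 = 174 × 246 mm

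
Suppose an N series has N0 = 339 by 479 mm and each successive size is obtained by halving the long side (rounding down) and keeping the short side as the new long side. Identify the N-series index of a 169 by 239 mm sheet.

N2

N0: 339 × 479 mm
N1: 239 × 339 mm
N2: 169 × 239 mm
N3: 119 × 169 mm
→ matches N2.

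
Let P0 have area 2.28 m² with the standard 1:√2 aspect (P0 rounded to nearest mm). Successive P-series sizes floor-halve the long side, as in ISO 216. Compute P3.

449 × 635 mm

Let P0's short side be w mm. w · w√2 = 2.28 m² = 2,280,000 mm², so w ≈ 1269.7 mm and w√2 ≈ 1795.7 mm → P0 = 1270 × 1796 mm.
P1: ⌊1796/2⌋ × 1270 = 898 × 1270 mm
P2: ⌊1270/2⌋ × 898 = 635 × 898 mm
P3: ⌊898/2⌋ × 635 = 449 × 635 mm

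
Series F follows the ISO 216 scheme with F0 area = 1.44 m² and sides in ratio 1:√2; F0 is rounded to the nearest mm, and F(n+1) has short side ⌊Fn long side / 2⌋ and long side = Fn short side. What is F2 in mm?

504 × 713 mm

Let F0's short side be w mm. w · w√2 = 1.44 m² = 1,440,000 mm², so w ≈ 1009.1 mm and w√2 ≈ 1427.0 mm → F0 = 1009 × 1427 mm.
F1: ⌊1427/2⌋ × 1009 = 713 × 1009 mm
F2: ⌊1009/2⌋ × 713 = 504 × 713 mm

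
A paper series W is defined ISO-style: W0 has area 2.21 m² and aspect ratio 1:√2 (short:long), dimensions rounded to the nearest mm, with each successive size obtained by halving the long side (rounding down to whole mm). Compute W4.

Let W0's short side be w mm. w · w√2 = 2.21 m² = 2,210,000 mm², so w ≈ 1250.1 mm and w√2 ≈ 1767.9 mm → W0 = 1250 × 1768 mm.
W1: ⌊1768/2⌋ × 1250 = 884 × 1250 mm
W2: ⌊1250/2⌋ × 884 = 625 × 884 mm
W3: ⌊884/2⌋ × 625 = 442 × 625 mm
W4: ⌊625/2⌋ × 442 = 312 × 442 mm

312 × 442 mm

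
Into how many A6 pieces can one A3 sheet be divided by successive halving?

Each ISO step halves the sheet: 1 × A3 → 2 × A4 → 4 × A5 → 8 × A6
From A3 to A6 is 3 halving steps: 2^3 = 8.

8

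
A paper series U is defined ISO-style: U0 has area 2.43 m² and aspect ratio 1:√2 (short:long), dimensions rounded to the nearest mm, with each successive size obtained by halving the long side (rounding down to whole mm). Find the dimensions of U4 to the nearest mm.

Let U0's short side be w mm. w · w√2 = 2.43 m² = 2,430,000 mm², so w ≈ 1310.8 mm and w√2 ≈ 1853.8 mm → U0 = 1311 × 1854 mm.
U1: ⌊1854/2⌋ × 1311 = 927 × 1311 mm
U2: ⌊1311/2⌋ × 927 = 655 × 927 mm
U3: ⌊927/2⌋ × 655 = 463 × 655 mm
U4: ⌊655/2⌋ × 463 = 327 × 463 mm

327 × 463 mm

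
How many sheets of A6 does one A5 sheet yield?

2

Each ISO step halves the sheet: 1 × A5 → 2 × A6
From A5 to A6 is 1 halving step: 2^1 = 2.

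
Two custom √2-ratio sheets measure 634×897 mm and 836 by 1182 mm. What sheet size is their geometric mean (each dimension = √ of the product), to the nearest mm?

728 × 1030 mm

Short side: √(634 · 836) = √530024 ≈ 728.0 → 728 mm
Long side: √(897 · 1182) = √1060254 ≈ 1029.7 → 1030 mm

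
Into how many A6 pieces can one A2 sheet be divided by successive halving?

16

Each ISO step halves the sheet: 1 × A2 → 2 × A3 → 4 × A4 → 8 × A5 → …
From A2 to A6 is 4 halving steps: 2^4 = 16.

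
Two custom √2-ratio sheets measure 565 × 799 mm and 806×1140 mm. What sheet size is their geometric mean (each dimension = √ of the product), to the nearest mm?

675 × 954 mm

Short side: √(565 · 806) = √455390 ≈ 674.8 → 675 mm
Long side: √(799 · 1140) = √910860 ≈ 954.4 → 954 mm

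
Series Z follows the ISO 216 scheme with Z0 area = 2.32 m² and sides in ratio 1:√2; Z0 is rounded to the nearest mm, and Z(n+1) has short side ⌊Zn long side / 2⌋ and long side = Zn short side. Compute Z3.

Let Z0's short side be w mm. w · w√2 = 2.32 m² = 2,320,000 mm², so w ≈ 1280.8 mm and w√2 ≈ 1811.3 mm → Z0 = 1281 × 1811 mm.
Z1: ⌊1811/2⌋ × 1281 = 905 × 1281 mm
Z2: ⌊1281/2⌋ × 905 = 640 × 905 mm
Z3: ⌊905/2⌋ × 640 = 452 × 640 mm

452 × 640 mm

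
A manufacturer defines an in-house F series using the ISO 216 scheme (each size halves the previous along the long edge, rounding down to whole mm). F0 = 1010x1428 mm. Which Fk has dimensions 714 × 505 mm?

F0: 1010 × 1428 mm
F1: 714 × 1010 mm
F2: 505 × 714 mm
F3: 357 × 505 mm
→ matches F2.

F2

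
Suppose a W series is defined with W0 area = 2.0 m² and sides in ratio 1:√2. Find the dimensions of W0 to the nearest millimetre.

Let the short side be w mm. Then w · w√2 = 2.0 m² = 2,000,000 mm².
w² = 2,000,000/√2, so w ≈ 1189.2 mm; long side = w√2 ≈ 1681.8 mm.

1189 × 1682 mm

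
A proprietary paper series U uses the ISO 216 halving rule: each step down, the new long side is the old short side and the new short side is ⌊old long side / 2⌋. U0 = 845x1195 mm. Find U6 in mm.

U1: ⌊1195/2⌋ × 845 = 597 × 845 mm
U2: ⌊845/2⌋ × 597 = 422 × 597 mm
U3: ⌊597/2⌋ × 422 = 298 × 422 mm
U4: ⌊422/2⌋ × 298 = 211 × 298 mm
U5: ⌊298/2⌋ × 211 = 149 × 211 mm
U6: ⌊211/2⌋ × 149 = 105 × 149 mm

105 × 149 mm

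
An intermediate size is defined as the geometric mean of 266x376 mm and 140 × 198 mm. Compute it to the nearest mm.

193 × 273 mm

Short side: √(266 · 140) = √37240 ≈ 193.0 → 193 mm
Long side: √(376 · 198) = √74448 ≈ 272.9 → 273 mm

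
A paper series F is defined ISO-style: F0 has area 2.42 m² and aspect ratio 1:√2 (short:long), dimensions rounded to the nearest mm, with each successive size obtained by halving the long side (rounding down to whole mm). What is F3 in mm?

Let F0's short side be w mm. w · w√2 = 2.42 m² = 2,420,000 mm², so w ≈ 1308.1 mm and w√2 ≈ 1850.0 mm → F0 = 1308 × 1850 mm.
F1: ⌊1850/2⌋ × 1308 = 925 × 1308 mm
F2: ⌊1308/2⌋ × 925 = 654 × 925 mm
F3: ⌊925/2⌋ × 654 = 462 × 654 mm

462 × 654 mm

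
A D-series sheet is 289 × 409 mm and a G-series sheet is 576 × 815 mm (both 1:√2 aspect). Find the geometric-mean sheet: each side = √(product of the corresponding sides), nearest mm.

Short side: √(289 · 576) = √166464 ≈ 408.0 → 408 mm
Long side: √(409 · 815) = √333335 ≈ 577.4 → 577 mm

408 × 577 mm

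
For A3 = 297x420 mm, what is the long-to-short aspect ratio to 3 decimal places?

420 / 297 = 1.414
Matches √2 ≈ 1.414 — the ISO 216 defining ratio.

1.414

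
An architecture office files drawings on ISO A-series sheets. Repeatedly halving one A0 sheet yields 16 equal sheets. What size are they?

16 = 2^4, so 4 halving steps.
A0 → A1 → … → A4 after 4 steps.

A4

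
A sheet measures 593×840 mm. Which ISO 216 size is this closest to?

Aspect ratio 840/593 ≈ 1.417 — close to the ISO √2 ≈ 1.414.
In the A-series (A0 area = 1 m²): A1 = 594 × 841 mm.
Off by 2 mm total — nearest standard size.

A1 (594 × 841 mm)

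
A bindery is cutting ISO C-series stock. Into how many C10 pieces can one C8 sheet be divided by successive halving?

Each ISO step halves the sheet: 1 × C8 → 2 × C9 → 4 × C10
From C8 to C10 is 2 halving steps: 2^2 = 4.

4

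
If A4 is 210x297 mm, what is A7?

A5: ⌊297/2⌋ × 210 = 148 × 210 mm
A6: ⌊210/2⌋ × 148 = 105 × 148 mm
A7: ⌊148/2⌋ × 105 = 74 × 105 mm

74 × 105 mm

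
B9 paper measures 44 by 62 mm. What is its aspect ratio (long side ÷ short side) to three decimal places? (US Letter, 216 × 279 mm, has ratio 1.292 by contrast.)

62 / 44 = 1.409
ISO 216 targets √2 ≈ 1.414; the -0.005 deviation is from mm rounding.

1.409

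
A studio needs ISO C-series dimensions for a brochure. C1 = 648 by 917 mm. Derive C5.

162 × 229 mm

C2: ⌊917/2⌋ × 648 = 458 × 648 mm
C3: ⌊648/2⌋ × 458 = 324 × 458 mm
C4: ⌊458/2⌋ × 324 = 229 × 324 mm
C5: ⌊324/2⌋ × 229 = 162 × 229 mm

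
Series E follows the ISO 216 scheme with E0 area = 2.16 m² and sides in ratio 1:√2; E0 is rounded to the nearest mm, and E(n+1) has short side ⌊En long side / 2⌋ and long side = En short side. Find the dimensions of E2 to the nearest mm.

618 × 874 mm

Let E0's short side be w mm. w · w√2 = 2.16 m² = 2,160,000 mm², so w ≈ 1235.9 mm and w√2 ≈ 1747.8 mm → E0 = 1236 × 1748 mm.
E1: ⌊1748/2⌋ × 1236 = 874 × 1236 mm
E2: ⌊1236/2⌋ × 874 = 618 × 874 mm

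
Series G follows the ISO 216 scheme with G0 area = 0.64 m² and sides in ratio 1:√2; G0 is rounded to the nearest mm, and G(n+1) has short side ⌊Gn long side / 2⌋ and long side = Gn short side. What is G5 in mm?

Let G0's short side be w mm. w · w√2 = 0.64 m² = 640,000 mm², so w ≈ 672.7 mm and w√2 ≈ 951.4 mm → G0 = 673 × 951 mm.
G1: ⌊951/2⌋ × 673 = 475 × 673 mm
G2: ⌊673/2⌋ × 475 = 336 × 475 mm
G3: ⌊475/2⌋ × 336 = 237 × 336 mm
G4: ⌊336/2⌋ × 237 = 168 × 237 mm
G5: ⌊237/2⌋ × 168 = 118 × 168 mm

118 × 168 mm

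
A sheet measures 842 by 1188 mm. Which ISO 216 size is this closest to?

Aspect ratio 1188/842 ≈ 1.411 — close to the ISO √2 ≈ 1.414.
In the A-series (A0 area = 1 m²): A0 = 841 × 1189 mm.
Off by 2 mm total — nearest standard size.

A0 (841 × 1189 mm)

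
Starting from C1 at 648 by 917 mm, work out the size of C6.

114 × 162 mm

C2: ⌊917/2⌋ × 648 = 458 × 648 mm
C3: ⌊648/2⌋ × 458 = 324 × 458 mm
C4: ⌊458/2⌋ × 324 = 229 × 324 mm
C5: ⌊324/2⌋ × 229 = 162 × 229 mm
C6: ⌊229/2⌋ × 162 = 114 × 162 mm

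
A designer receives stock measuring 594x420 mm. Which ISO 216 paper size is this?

Aspect ratio 594/420 ≈ 1.414 — close to the ISO √2 ≈ 1.414.
In the A-series (A0 area = 1 m²): A2 = 420 × 594 mm.

A2 (420 × 594 mm)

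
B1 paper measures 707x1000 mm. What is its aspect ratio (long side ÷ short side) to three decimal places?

1.414

1000 / 707 = 1.414
Matches √2 ≈ 1.414 — the ISO 216 defining ratio.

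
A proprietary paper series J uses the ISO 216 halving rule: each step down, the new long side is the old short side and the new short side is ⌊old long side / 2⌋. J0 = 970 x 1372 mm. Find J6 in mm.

121 × 171 mm

J1 = 686 × 970 mm (from J0 by 1 halving).
J2: ⌊970/2⌋ × 686 = 485 × 686 mm
J3: ⌊686/2⌋ × 485 = 343 × 485 mm
J4: ⌊485/2⌋ × 343 = 242 × 343 mm
J5: ⌊343/2⌋ × 242 = 171 × 242 mm
J6: ⌊242/2⌋ × 171 = 121 × 171 mm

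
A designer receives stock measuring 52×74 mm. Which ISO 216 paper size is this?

A8 (52 × 74 mm)

Aspect ratio 74/52 ≈ 1.423 — close to the ISO √2 ≈ 1.414.
In the A-series (A0 area = 1 m²): A8 = 52 × 74 mm.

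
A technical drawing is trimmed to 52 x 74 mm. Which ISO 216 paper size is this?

A8 (52 × 74 mm)

Aspect ratio 74/52 ≈ 1.423 — close to the ISO √2 ≈ 1.414.
In the A-series (A0 area = 1 m²): A8 = 52 × 74 mm.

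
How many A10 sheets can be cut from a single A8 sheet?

A8 = 52 × 74 mm; A10 = 26 × 37 mm.
Each halving step doubles the count; 2 steps from A8 to A10.
2^2 = 4.

4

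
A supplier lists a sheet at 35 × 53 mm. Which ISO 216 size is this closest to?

A9 (37 × 52 mm)

Aspect ratio 53/35 ≈ 1.514 (ISO target is √2 ≈ 1.414).
In the A-series (A0 area = 1 m²): A9 = 37 × 52 mm.
Off by 3 mm total — nearest standard size.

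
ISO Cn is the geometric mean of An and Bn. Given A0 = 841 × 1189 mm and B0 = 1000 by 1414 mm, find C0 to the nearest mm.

Short side: √(841 · 1000) = √841000 ≈ 917.1 → 917 mm
Long side: √(1189 · 1414) = √1681246 ≈ 1296.6 → 1297 mm

917 × 1297 mm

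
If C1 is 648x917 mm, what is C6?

C2: ⌊917/2⌋ × 648 = 458 × 648 mm
C3: ⌊648/2⌋ × 458 = 324 × 458 mm
C4: ⌊458/2⌋ × 324 = 229 × 324 mm
C5: ⌊324/2⌋ × 229 = 162 × 229 mm
C6: ⌊229/2⌋ × 162 = 114 × 162 mm

114 × 162 mm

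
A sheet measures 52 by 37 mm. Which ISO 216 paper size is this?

A9 (37 × 52 mm)

Aspect ratio 52/37 ≈ 1.405 — close to the ISO √2 ≈ 1.414.
In the A-series (A0 area = 1 m²): A9 = 37 × 52 mm.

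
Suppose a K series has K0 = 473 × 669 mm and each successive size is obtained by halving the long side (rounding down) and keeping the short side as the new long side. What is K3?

167 × 236 mm

K1: ⌊669/2⌋ × 473 = 334 × 473 mm
K2: ⌊473/2⌋ × 334 = 236 × 334 mm
K3: ⌊334/2⌋ × 236 = 167 × 236 mm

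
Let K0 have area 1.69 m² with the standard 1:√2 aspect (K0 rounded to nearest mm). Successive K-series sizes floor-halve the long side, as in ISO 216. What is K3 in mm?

386 × 546 mm

Let K0's short side be w mm. w · w√2 = 1.69 m² = 1,690,000 mm², so w ≈ 1093.2 mm and w√2 ≈ 1546.0 mm → K0 = 1093 × 1546 mm.
K1: ⌊1546/2⌋ × 1093 = 773 × 1093 mm
K2: ⌊1093/2⌋ × 773 = 546 × 773 mm
K3: ⌊773/2⌋ × 546 = 386 × 546 mm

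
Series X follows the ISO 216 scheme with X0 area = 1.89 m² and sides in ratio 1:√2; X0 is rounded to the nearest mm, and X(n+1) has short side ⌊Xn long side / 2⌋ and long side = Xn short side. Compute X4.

289 × 408 mm

Let X0's short side be w mm. w · w√2 = 1.89 m² = 1,890,000 mm², so w ≈ 1156.0 mm and w√2 ≈ 1634.9 mm → X0 = 1156 × 1635 mm.
X1: ⌊1635/2⌋ × 1156 = 817 × 1156 mm
X2: ⌊1156/2⌋ × 817 = 578 × 817 mm
X3: ⌊817/2⌋ × 578 = 408 × 578 mm
X4: ⌊578/2⌋ × 408 = 289 × 408 mm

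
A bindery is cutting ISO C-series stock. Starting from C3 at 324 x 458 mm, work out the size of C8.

C4: ⌊458/2⌋ × 324 = 229 × 324 mm
C5: ⌊324/2⌋ × 229 = 162 × 229 mm
C6: ⌊229/2⌋ × 162 = 114 × 162 mm
C7: ⌊162/2⌋ × 114 = 81 × 114 mm
C8: ⌊114/2⌋ × 81 = 57 × 81 mm

57 × 81 mm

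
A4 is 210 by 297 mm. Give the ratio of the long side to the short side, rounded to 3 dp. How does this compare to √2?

297 / 210 = 1.414
Matches √2 ≈ 1.414 — the ISO 216 defining ratio.

1.414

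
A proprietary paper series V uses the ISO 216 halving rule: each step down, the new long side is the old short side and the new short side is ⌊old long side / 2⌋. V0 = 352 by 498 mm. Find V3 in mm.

V1: ⌊498/2⌋ × 352 = 249 × 352 mm
V2: ⌊352/2⌋ × 249 = 176 × 249 mm
V3: ⌊249/2⌋ × 176 = 124 × 176 mm

124 × 176 mm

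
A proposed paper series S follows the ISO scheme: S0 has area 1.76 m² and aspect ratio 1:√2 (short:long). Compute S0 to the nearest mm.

1116 × 1578 mm

Let the short side be w mm. Then w · w√2 = 1.76 m² = 1,760,000 mm².
w² = 1,760,000/√2, so w ≈ 1115.6 mm; long side = w√2 ≈ 1577.7 mm.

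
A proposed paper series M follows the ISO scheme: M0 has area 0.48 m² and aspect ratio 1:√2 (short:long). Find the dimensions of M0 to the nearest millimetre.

Let the short side be w mm. Then w · w√2 = 0.48 m² = 480,000 mm².
w² = 480,000/√2, so w ≈ 582.6 mm; long side = w√2 ≈ 823.9 mm.

583 × 824 mm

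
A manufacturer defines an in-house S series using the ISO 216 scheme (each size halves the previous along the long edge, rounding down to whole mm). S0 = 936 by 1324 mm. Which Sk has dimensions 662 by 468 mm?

S0: 936 × 1324 mm
S1: 662 × 936 mm
S2: 468 × 662 mm
S3: 331 × 468 mm
→ matches S2.

S2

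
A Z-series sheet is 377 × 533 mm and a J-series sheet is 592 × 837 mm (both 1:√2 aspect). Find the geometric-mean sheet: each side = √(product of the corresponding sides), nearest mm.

472 × 668 mm

Short side: √(377 · 592) = √223184 ≈ 472.4 → 472 mm
Long side: √(533 · 837) = √446121 ≈ 667.9 → 668 mm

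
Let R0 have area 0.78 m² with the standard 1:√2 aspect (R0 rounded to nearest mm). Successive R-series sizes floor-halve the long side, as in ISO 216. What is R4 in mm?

185 × 262 mm

Let R0's short side be w mm. w · w√2 = 0.78 m² = 780,000 mm², so w ≈ 742.7 mm and w√2 ≈ 1050.3 mm → R0 = 743 × 1050 mm.
R1: ⌊1050/2⌋ × 743 = 525 × 743 mm
R2: ⌊743/2⌋ × 525 = 371 × 525 mm
R3: ⌊525/2⌋ × 371 = 262 × 371 mm
R4: ⌊371/2⌋ × 262 = 185 × 262 mm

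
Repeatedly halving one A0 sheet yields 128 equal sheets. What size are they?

A7

128 = 2^7, so 7 halving steps.
A0 → A1 → … → A7 after 7 steps.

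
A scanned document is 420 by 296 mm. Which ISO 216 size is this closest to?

A3 (297 × 420 mm)

Aspect ratio 420/296 ≈ 1.419 — close to the ISO √2 ≈ 1.414.
In the A-series (A0 area = 1 m²): A3 = 297 × 420 mm.
Off by 1 mm total — nearest standard size.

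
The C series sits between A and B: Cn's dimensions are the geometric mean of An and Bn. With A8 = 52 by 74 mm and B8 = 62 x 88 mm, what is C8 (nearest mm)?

Short side: √(52 · 62) = √3224 ≈ 56.8 → 57 mm
Long side: √(74 · 88) = √6512 ≈ 80.7 → 81 mm

57 × 81 mm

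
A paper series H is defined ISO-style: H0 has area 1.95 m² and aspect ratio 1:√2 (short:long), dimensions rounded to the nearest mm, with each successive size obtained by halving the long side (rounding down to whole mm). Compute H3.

Let H0's short side be w mm. w · w√2 = 1.95 m² = 1,950,000 mm², so w ≈ 1174.2 mm and w√2 ≈ 1660.6 mm → H0 = 1174 × 1661 mm.
H1: ⌊1661/2⌋ × 1174 = 830 × 1174 mm
H2: ⌊1174/2⌋ × 830 = 587 × 830 mm
H3: ⌊830/2⌋ × 587 = 415 × 587 mm

415 × 587 mm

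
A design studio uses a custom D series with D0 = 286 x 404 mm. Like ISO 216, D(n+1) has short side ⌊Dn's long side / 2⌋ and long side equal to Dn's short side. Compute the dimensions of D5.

D1: ⌊404/2⌋ × 286 = 202 × 286 mm
D2: ⌊286/2⌋ × 202 = 143 × 202 mm
D3: ⌊202/2⌋ × 143 = 101 × 143 mm
D4: ⌊143/2⌋ × 101 = 71 × 101 mm
D5: ⌊101/2⌋ × 71 = 50 × 71 mm

50 × 71 mm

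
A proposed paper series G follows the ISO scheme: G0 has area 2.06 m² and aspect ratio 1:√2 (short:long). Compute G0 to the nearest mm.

Let the short side be w mm. Then w · w√2 = 2.06 m² = 2,060,000 mm².
w² = 2,060,000/√2, so w ≈ 1206.9 mm; long side = w√2 ≈ 1706.8 mm.

1207 × 1707 mm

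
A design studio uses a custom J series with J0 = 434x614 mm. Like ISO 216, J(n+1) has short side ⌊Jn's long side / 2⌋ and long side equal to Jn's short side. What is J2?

217 × 307 mm

J1: ⌊614/2⌋ × 434 = 307 × 434 mm
J2: ⌊434/2⌋ × 307 = 217 × 307 mm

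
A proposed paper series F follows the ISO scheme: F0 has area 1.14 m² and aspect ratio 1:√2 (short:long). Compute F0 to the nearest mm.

Let the short side be w mm. Then w · w√2 = 1.14 m² = 1,140,000 mm².
w² = 1,140,000/√2, so w ≈ 897.8 mm; long side = w√2 ≈ 1269.7 mm.

898 × 1270 mm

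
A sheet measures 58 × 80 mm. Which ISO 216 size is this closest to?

Aspect ratio 80/58 ≈ 1.379 (ISO target is √2 ≈ 1.414).
In the C-series (envelope sizes, between A and B): C8 = 57 × 81 mm.
Off by 2 mm total — nearest standard size.

C8 (57 × 81 mm)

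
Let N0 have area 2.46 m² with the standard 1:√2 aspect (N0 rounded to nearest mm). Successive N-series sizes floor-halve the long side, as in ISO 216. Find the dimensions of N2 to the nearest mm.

Let N0's short side be w mm. w · w√2 = 2.46 m² = 2,460,000 mm², so w ≈ 1318.9 mm and w√2 ≈ 1865.2 mm → N0 = 1319 × 1865 mm.
N1: ⌊1865/2⌋ × 1319 = 932 × 1319 mm
N2: ⌊1319/2⌋ × 932 = 659 × 932 mm

659 × 932 mm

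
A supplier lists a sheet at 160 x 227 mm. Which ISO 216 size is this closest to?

Aspect ratio 227/160 ≈ 1.419 — close to the ISO √2 ≈ 1.414.
In the C-series (envelope sizes, between A and B): C5 = 162 × 229 mm.
Off by 4 mm total — nearest standard size.

C5 (162 × 229 mm)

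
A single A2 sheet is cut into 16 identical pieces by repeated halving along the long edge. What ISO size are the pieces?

A6

16 = 2^4, so 4 halving steps.
A2 → A3 → … → A6 after 4 steps.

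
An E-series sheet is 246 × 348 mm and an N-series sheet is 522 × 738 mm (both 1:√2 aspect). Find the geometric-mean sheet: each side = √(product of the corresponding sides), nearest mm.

358 × 507 mm

Short side: √(246 · 522) = √128412 ≈ 358.3 → 358 mm
Long side: √(348 · 738) = √256824 ≈ 506.8 → 507 mm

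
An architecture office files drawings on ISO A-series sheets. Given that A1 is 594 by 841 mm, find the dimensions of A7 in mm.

A2: ⌊841/2⌋ × 594 = 420 × 594 mm
A3: ⌊594/2⌋ × 420 = 297 × 420 mm
A4: ⌊420/2⌋ × 297 = 210 × 297 mm
A5: ⌊297/2⌋ × 210 = 148 × 210 mm
A6: ⌊210/2⌋ × 148 = 105 × 148 mm
A7: ⌊148/2⌋ × 105 = 74 × 105 mm

74 × 105 mm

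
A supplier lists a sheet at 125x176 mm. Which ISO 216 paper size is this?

B6 (125 × 176 mm)

Aspect ratio 176/125 ≈ 1.408 — close to the ISO √2 ≈ 1.414.
In the B-series (B0 = 1000 × 1414 mm): B6 = 125 × 176 mm.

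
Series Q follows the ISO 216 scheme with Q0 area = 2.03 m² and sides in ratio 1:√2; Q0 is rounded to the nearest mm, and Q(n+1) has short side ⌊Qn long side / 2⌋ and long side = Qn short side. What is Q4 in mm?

299 × 423 mm

Let Q0's short side be w mm. w · w√2 = 2.03 m² = 2,030,000 mm², so w ≈ 1198.1 mm and w√2 ≈ 1694.4 mm → Q0 = 1198 × 1694 mm.
Q1: ⌊1694/2⌋ × 1198 = 847 × 1198 mm
Q2: ⌊1198/2⌋ × 847 = 599 × 847 mm
Q3: ⌊847/2⌋ × 599 = 423 × 599 mm
Q4: ⌊599/2⌋ × 423 = 299 × 423 mm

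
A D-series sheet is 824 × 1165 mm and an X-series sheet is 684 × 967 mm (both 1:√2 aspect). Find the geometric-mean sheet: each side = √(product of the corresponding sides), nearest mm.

Short side: √(824 · 684) = √563616 ≈ 750.7 → 751 mm
Long side: √(1165 · 967) = √1126555 ≈ 1061.4 → 1061 mm

751 × 1061 mm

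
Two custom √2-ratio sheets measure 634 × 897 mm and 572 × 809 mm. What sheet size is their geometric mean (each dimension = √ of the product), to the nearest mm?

Short side: √(634 · 572) = √362648 ≈ 602.2 → 602 mm
Long side: √(897 · 809) = √725673 ≈ 851.9 → 852 mm

602 × 852 mm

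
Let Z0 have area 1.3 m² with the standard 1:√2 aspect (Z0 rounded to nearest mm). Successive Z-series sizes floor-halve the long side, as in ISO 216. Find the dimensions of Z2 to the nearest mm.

479 × 678 mm

Let Z0's short side be w mm. w · w√2 = 1.3 m² = 1,300,000 mm², so w ≈ 958.8 mm and w√2 ≈ 1355.9 mm → Z0 = 959 × 1356 mm.
Z1: ⌊1356/2⌋ × 959 = 678 × 959 mm
Z2: ⌊959/2⌋ × 678 = 479 × 678 mm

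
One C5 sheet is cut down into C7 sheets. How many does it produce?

4

C5 = 162 × 229 mm; C7 = 81 × 114 mm.
Each halving step doubles the count; 2 steps from C5 to C7.
2^2 = 4.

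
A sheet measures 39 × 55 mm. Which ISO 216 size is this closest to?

Aspect ratio 55/39 ≈ 1.410 — close to the ISO √2 ≈ 1.414.
In the C-series (envelope sizes, between A and B): C9 = 40 × 57 mm.
Off by 3 mm total — nearest standard size.

C9 (40 × 57 mm)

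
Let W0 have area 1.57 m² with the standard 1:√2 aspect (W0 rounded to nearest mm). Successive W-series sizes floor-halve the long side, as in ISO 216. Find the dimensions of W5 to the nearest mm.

Let W0's short side be w mm. w · w√2 = 1.57 m² = 1,570,000 mm², so w ≈ 1053.6 mm and w√2 ≈ 1490.1 mm → W0 = 1054 × 1490 mm.
W1: ⌊1490/2⌋ × 1054 = 745 × 1054 mm
W2: ⌊1054/2⌋ × 745 = 527 × 745 mm
W3: ⌊745/2⌋ × 527 = 372 × 527 mm
W4: ⌊527/2⌋ × 372 = 263 × 372 mm
W5: ⌊372/2⌋ × 263 = 186 × 263 mm

186 × 263 mm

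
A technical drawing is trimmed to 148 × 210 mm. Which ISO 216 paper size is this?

A5 (148 × 210 mm)

Aspect ratio 210/148 ≈ 1.419 — close to the ISO √2 ≈ 1.414.
In the A-series (A0 area = 1 m²): A5 = 148 × 210 mm.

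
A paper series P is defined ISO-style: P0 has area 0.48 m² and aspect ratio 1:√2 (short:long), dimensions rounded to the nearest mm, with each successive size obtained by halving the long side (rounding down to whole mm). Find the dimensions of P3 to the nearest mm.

206 × 291 mm

Let P0's short side be w mm. w · w√2 = 0.48 m² = 480,000 mm², so w ≈ 582.6 mm and w√2 ≈ 823.9 mm → P0 = 583 × 824 mm.
P1: ⌊824/2⌋ × 583 = 412 × 583 mm
P2: ⌊583/2⌋ × 412 = 291 × 412 mm
P3: ⌊412/2⌋ × 291 = 206 × 291 mm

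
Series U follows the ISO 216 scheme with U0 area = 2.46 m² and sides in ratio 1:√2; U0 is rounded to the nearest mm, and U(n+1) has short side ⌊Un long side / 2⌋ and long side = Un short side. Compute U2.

659 × 932 mm

Let U0's short side be w mm. w · w√2 = 2.46 m² = 2,460,000 mm², so w ≈ 1318.9 mm and w√2 ≈ 1865.2 mm → U0 = 1319 × 1865 mm.
U1: ⌊1865/2⌋ × 1319 = 932 × 1319 mm
U2: ⌊1319/2⌋ × 932 = 659 × 932 mm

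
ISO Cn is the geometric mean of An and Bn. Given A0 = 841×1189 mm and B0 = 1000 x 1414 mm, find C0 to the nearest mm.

Short side: √(841 · 1000) = √841000 ≈ 917.1 → 917 mm
Long side: √(1189 · 1414) = √1681246 ≈ 1296.6 → 1297 mm

917 × 1297 mm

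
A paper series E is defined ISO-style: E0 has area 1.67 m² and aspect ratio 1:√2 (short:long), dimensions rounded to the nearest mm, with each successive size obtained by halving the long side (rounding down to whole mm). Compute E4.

Let E0's short side be w mm. w · w√2 = 1.67 m² = 1,670,000 mm², so w ≈ 1086.7 mm and w√2 ≈ 1536.8 mm → E0 = 1087 × 1537 mm.
E1: ⌊1537/2⌋ × 1087 = 768 × 1087 mm
E2: ⌊1087/2⌋ × 768 = 543 × 768 mm
E3: ⌊768/2⌋ × 543 = 384 × 543 mm
E4: ⌊543/2⌋ × 384 = 271 × 384 mm

271 × 384 mm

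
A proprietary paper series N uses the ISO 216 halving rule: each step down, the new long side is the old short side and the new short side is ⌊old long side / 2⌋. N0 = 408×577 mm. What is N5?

N1: ⌊577/2⌋ × 408 = 288 × 408 mm
N2: ⌊408/2⌋ × 288 = 204 × 288 mm
N3: ⌊288/2⌋ × 204 = 144 × 204 mm
N4: ⌊204/2⌋ × 144 = 102 × 144 mm
N5: ⌊144/2⌋ × 102 = 72 × 102 mm

72 × 102 mm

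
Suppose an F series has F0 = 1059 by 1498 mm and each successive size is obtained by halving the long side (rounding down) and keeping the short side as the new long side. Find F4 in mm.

264 × 374 mm

F1: ⌊1498/2⌋ × 1059 = 749 × 1059 mm
F2: ⌊1059/2⌋ × 749 = 529 × 749 mm
F3: ⌊749/2⌋ × 529 = 374 × 529 mm
F4: ⌊529/2⌋ × 374 = 264 × 374 mm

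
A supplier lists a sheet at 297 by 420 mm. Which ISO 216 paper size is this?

A3 (297 × 420 mm)

Aspect ratio 420/297 ≈ 1.414 — close to the ISO √2 ≈ 1.414.
In the A-series (A0 area = 1 m²): A3 = 297 × 420 mm.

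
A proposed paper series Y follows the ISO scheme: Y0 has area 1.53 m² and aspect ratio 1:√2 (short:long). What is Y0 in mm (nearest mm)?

Let the short side be w mm. Then w · w√2 = 1.53 m² = 1,530,000 mm².
w² = 1,530,000/√2, so w ≈ 1040.1 mm; long side = w√2 ≈ 1471.0 mm.

1040 × 1471 mm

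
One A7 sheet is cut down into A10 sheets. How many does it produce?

Each ISO step halves the sheet: 1 × A7 → 2 × A8 → 4 × A9 → 8 × A10
From A7 to A10 is 3 halving steps: 2^3 = 8.

8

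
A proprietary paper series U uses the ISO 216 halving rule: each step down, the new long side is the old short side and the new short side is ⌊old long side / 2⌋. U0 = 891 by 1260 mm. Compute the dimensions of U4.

U1: ⌊1260/2⌋ × 891 = 630 × 891 mm
U2: ⌊891/2⌋ × 630 = 445 × 630 mm
U3: ⌊630/2⌋ × 445 = 315 × 445 mm
U4: ⌊445/2⌋ × 315 = 222 × 315 mm

222 × 315 mm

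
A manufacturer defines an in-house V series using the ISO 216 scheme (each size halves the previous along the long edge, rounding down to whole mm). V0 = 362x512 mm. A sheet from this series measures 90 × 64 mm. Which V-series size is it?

V5

V0: 362 × 512 mm
V1: 256 × 362 mm
V2: 181 × 256 mm
V3: 128 × 181 mm
V4: 90 × 128 mm
V5: 64 × 90 mm
V6: 45 × 64 mm
→ matches V5.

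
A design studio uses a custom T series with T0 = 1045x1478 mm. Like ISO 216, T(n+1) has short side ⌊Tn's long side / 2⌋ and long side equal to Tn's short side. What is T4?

261 × 369 mm

T1: ⌊1478/2⌋ × 1045 = 739 × 1045 mm
T2: ⌊1045/2⌋ × 739 = 522 × 739 mm
T3: ⌊739/2⌋ × 522 = 369 × 522 mm
T4: ⌊522/2⌋ × 369 = 261 × 369 mm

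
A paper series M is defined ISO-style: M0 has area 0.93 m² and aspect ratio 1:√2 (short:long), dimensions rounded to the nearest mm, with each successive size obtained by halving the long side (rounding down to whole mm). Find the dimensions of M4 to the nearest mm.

202 × 286 mm

Let M0's short side be w mm. w · w√2 = 0.93 m² = 930,000 mm², so w ≈ 810.9 mm and w√2 ≈ 1146.8 mm → M0 = 811 × 1147 mm.
M1: ⌊1147/2⌋ × 811 = 573 × 811 mm
M2: ⌊811/2⌋ × 573 = 405 × 573 mm
M3: ⌊573/2⌋ × 405 = 286 × 405 mm
M4: ⌊405/2⌋ × 286 = 202 × 286 mm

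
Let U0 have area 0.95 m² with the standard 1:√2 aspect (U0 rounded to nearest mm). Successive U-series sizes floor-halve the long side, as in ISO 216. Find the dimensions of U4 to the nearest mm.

205 × 289 mm

Let U0's short side be w mm. w · w√2 = 0.95 m² = 950,000 mm², so w ≈ 819.6 mm and w√2 ≈ 1159.1 mm → U0 = 820 × 1159 mm.
U1: ⌊1159/2⌋ × 820 = 579 × 820 mm
U2: ⌊820/2⌋ × 579 = 410 × 579 mm
U3: ⌊579/2⌋ × 410 = 289 × 410 mm
U4: ⌊410/2⌋ × 289 = 205 × 289 mm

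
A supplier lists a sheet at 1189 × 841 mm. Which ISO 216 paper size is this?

Aspect ratio 1189/841 ≈ 1.414 — close to the ISO √2 ≈ 1.414.
In the A-series (A0 area = 1 m²): A0 = 841 × 1189 mm.

A0 (841 × 1189 mm)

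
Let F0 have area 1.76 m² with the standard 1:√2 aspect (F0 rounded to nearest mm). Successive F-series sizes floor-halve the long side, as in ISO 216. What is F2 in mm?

Let F0's short side be w mm. w · w√2 = 1.76 m² = 1,760,000 mm², so w ≈ 1115.6 mm and w√2 ≈ 1577.7 mm → F0 = 1116 × 1578 mm.
F1: ⌊1578/2⌋ × 1116 = 789 × 1116 mm
F2: ⌊1116/2⌋ × 789 = 558 × 789 mm

558 × 789 mm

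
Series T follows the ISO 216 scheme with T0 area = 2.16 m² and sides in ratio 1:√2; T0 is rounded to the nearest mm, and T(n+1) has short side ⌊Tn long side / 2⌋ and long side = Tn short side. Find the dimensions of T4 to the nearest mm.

Let T0's short side be w mm. w · w√2 = 2.16 m² = 2,160,000 mm², so w ≈ 1235.9 mm and w√2 ≈ 1747.8 mm → T0 = 1236 × 1748 mm.
T1: ⌊1748/2⌋ × 1236 = 874 × 1236 mm
T2: ⌊1236/2⌋ × 874 = 618 × 874 mm
T3: ⌊874/2⌋ × 618 = 437 × 618 mm
T4: ⌊618/2⌋ × 437 = 309 × 437 mm

309 × 437 mm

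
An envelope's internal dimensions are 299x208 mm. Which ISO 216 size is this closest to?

Aspect ratio 299/208 ≈ 1.438 (ISO target is √2 ≈ 1.414).
In the A-series (A0 area = 1 m²): A4 = 210 × 297 mm.
Off by 4 mm total — nearest standard size.

A4 (210 × 297 mm)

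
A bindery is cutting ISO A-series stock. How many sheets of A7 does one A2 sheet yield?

Each ISO step halves the sheet: 1 × A2 → 2 × A3 → 4 × A4 → 8 × A5 → …
From A2 to A7 is 5 halving steps: 2^5 = 32.

32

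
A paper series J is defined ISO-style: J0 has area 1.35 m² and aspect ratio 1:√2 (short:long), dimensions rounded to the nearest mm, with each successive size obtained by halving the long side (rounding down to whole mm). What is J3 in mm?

345 × 488 mm

Let J0's short side be w mm. w · w√2 = 1.35 m² = 1,350,000 mm², so w ≈ 977.0 mm and w√2 ≈ 1381.7 mm → J0 = 977 × 1382 mm.
J1: ⌊1382/2⌋ × 977 = 691 × 977 mm
J2: ⌊977/2⌋ × 691 = 488 × 691 mm
J3: ⌊691/2⌋ × 488 = 345 × 488 mm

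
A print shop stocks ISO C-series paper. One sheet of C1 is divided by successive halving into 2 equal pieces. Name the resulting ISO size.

2 = 2^1, so 1 halving step.
C1 → C2 → … → C2 after 1 step.

C2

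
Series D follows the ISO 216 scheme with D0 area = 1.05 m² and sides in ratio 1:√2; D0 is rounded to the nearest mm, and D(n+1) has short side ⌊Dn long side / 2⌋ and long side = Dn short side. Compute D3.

Let D0's short side be w mm. w · w√2 = 1.05 m² = 1,050,000 mm², so w ≈ 861.7 mm and w√2 ≈ 1218.6 mm → D0 = 862 × 1219 mm.
D1: ⌊1219/2⌋ × 862 = 609 × 862 mm
D2: ⌊862/2⌋ × 609 = 431 × 609 mm
D3: ⌊609/2⌋ × 431 = 304 × 431 mm

304 × 431 mm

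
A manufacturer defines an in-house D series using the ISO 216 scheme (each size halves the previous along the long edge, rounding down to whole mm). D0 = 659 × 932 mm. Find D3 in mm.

D1: ⌊932/2⌋ × 659 = 466 × 659 mm
D2: ⌊659/2⌋ × 466 = 329 × 466 mm
D3: ⌊466/2⌋ × 329 = 233 × 329 mm

233 × 329 mm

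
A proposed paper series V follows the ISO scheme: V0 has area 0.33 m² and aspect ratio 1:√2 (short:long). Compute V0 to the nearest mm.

Let the short side be w mm. Then w · w√2 = 0.33 m² = 330,000 mm².
w² = 330,000/√2, so w ≈ 483.1 mm; long side = w√2 ≈ 683.1 mm.

483 × 683 mm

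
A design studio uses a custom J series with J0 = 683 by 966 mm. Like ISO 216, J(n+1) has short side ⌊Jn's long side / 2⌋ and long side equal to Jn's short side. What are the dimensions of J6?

85 × 120 mm

J1: ⌊966/2⌋ × 683 = 483 × 683 mm
J2: ⌊683/2⌋ × 483 = 341 × 483 mm
J3: ⌊483/2⌋ × 341 = 241 × 341 mm
J4: ⌊341/2⌋ × 241 = 170 × 241 mm
J5: ⌊241/2⌋ × 170 = 120 × 170 mm
J6: ⌊170/2⌋ × 120 = 85 × 120 mm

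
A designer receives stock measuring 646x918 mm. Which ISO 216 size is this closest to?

Aspect ratio 918/646 ≈ 1.421 — close to the ISO √2 ≈ 1.414.
In the C-series (envelope sizes, between A and B): C1 = 648 × 917 mm.
Off by 3 mm total — nearest standard size.

C1 (648 × 917 mm)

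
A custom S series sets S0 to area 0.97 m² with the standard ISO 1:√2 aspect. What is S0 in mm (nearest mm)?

828 × 1171 mm

Let the short side be w mm. Then w · w√2 = 0.97 m² = 970,000 mm².
w² = 970,000/√2, so w ≈ 828.2 mm; long side = w√2 ≈ 1171.2 mm.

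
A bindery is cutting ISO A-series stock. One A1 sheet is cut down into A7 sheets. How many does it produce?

A1 = 594 × 841 mm; A7 = 74 × 105 mm.
Each halving step doubles the count; 6 steps from A1 to A7.
2^6 = 64.

64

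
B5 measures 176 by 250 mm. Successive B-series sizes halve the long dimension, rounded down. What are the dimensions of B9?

B6: ⌊250/2⌋ × 176 = 125 × 176 mm
B7: ⌊176/2⌋ × 125 = 88 × 125 mm
B8: ⌊125/2⌋ × 88 = 62 × 88 mm
B9: ⌊88/2⌋ × 62 = 44 × 62 mm

44 × 62 mm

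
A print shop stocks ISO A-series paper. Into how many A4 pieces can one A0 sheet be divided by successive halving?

16

Each ISO step halves the sheet: 1 × A0 → 2 × A1 → 4 × A2 → 8 × A3 → …
From A0 to A4 is 4 halving steps: 2^4 = 16.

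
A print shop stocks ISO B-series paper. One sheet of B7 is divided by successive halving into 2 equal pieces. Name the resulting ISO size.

2 = 2^1, so 1 halving step.
B7 → B8 → … → B8 after 1 step.

B8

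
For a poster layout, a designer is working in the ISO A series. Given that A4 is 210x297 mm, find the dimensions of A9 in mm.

37 × 52 mm

A5: ⌊297/2⌋ × 210 = 148 × 210 mm
A6: ⌊210/2⌋ × 148 = 105 × 148 mm
A7: ⌊148/2⌋ × 105 = 74 × 105 mm
A8: ⌊105/2⌋ × 74 = 52 × 74 mm
A9: ⌊74/2⌋ × 52 = 37 × 52 mm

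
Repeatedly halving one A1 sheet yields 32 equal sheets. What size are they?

A6

32 = 2^5, so 5 halving steps.
A1 → A2 → … → A6 after 5 steps.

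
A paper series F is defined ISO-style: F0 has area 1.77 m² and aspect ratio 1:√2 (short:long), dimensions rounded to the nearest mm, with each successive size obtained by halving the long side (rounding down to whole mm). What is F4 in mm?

Let F0's short side be w mm. w · w√2 = 1.77 m² = 1,770,000 mm², so w ≈ 1118.7 mm and w√2 ≈ 1582.1 mm → F0 = 1119 × 1582 mm.
F1: ⌊1582/2⌋ × 1119 = 791 × 1119 mm
F2: ⌊1119/2⌋ × 791 = 559 × 791 mm
F3: ⌊791/2⌋ × 559 = 395 × 559 mm
F4: ⌊559/2⌋ × 395 = 279 × 395 mm

279 × 395 mm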